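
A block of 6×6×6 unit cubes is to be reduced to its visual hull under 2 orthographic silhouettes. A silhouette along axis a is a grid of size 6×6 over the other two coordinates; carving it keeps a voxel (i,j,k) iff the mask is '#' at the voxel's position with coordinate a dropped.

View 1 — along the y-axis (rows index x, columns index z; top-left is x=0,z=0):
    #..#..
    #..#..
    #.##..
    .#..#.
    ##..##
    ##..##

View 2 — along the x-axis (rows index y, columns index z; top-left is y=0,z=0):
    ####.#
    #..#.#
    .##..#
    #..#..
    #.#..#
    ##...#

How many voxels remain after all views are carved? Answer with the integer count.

before carving: 216 voxels (6×6×6)
  1. axis=1 (XZ plane), |mask|=17  ⇒  voxels=102
  2. axis=0 (YZ plane), |mask|=19  ⇒  voxels=56

remaining voxels: 56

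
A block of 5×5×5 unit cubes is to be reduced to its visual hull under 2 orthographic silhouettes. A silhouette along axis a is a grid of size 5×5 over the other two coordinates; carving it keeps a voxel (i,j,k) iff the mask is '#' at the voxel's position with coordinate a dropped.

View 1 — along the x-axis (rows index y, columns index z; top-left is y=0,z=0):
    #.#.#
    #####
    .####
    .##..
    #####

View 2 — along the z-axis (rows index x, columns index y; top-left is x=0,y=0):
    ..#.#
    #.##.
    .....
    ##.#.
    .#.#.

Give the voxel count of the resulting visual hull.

|visual hull| = 35

start: 5×5×5 = 125 voxels
carve view 1 (along x, YZ-mask fill 19/25): 95 voxels remain
carve view 2 (along z, XY-mask fill 10/25): 35 voxels remain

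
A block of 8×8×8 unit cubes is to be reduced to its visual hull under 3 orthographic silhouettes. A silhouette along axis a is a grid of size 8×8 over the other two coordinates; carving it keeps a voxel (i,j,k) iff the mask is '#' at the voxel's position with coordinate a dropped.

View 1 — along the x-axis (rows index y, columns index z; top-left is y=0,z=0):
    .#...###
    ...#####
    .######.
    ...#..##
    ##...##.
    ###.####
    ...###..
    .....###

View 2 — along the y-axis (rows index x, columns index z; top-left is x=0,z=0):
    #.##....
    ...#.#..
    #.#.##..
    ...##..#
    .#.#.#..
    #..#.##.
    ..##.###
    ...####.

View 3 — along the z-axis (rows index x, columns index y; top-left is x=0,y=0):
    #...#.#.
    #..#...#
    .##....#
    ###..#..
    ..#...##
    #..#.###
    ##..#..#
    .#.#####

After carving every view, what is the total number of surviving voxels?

initial block: 8^3 = 512
step 1: project along x, AND mask (35/64) → |grid| = 280
step 2: project along y, AND mask (28/64) → |grid| = 129
step 3: project along z, AND mask (31/64) → |grid| = 64

|visual hull| = 64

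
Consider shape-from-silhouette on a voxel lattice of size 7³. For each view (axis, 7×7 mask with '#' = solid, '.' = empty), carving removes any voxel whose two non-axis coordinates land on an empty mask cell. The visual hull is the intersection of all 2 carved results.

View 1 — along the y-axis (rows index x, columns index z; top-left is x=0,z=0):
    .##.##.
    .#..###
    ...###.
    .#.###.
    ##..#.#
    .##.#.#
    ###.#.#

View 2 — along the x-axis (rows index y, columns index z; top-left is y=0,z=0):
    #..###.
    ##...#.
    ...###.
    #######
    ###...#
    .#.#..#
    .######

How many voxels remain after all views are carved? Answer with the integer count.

121 voxels

start: 7×7×7 = 343 voxels
carve view 1 (along y, XZ-mask fill 28/49): 196 voxels remain
carve view 2 (along x, YZ-mask fill 30/49): 121 voxels remain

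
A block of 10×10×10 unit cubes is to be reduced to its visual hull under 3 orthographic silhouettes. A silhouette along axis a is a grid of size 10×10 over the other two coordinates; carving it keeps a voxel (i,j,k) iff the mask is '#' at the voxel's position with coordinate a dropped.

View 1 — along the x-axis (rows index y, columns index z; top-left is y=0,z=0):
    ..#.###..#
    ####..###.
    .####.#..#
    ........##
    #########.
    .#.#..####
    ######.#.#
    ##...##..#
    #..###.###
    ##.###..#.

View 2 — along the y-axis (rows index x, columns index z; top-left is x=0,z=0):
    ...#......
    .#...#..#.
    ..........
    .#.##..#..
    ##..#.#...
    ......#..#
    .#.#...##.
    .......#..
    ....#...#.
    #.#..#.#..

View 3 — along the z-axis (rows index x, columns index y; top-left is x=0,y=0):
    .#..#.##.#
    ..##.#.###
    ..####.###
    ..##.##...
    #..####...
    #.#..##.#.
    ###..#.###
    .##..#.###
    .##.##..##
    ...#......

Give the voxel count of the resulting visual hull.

|visual hull| = 73

initial block: 10^3 = 1000
  1. axis=0 (YZ plane), |mask|=61  ⇒  voxels=610
  2. axis=1 (XZ plane), |mask|=25  ⇒  voxels=153
  3. axis=2 (XY plane), |mask|=52  ⇒  voxels=73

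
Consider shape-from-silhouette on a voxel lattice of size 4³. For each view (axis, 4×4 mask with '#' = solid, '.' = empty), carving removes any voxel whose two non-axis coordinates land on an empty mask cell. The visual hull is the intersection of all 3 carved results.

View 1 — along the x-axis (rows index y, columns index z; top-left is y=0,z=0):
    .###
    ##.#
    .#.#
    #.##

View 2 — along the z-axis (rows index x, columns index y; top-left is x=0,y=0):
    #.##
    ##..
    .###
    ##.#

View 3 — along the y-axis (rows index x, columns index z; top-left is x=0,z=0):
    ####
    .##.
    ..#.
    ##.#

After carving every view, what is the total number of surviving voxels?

remaining voxels: 19

full grid |V| = 64
after view 1 [x-axis, 11 of 16 cells solid] → remaining = 44
after view 2 [z-axis, 11 of 16 cells solid] → remaining = 31
after view 3 [y-axis, 10 of 16 cells solid] → remaining = 19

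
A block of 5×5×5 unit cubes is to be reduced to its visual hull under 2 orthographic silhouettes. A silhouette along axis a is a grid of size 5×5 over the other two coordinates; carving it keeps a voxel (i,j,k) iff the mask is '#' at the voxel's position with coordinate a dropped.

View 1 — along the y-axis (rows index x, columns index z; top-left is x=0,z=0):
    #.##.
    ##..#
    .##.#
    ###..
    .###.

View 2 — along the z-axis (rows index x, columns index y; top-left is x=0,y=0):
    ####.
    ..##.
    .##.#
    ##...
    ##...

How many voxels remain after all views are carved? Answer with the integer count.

remaining voxels: 39

before carving: 125 voxels (5×5×5)
[1] y-view keeps 15 columns → grid now 75
[2] z-view keeps 13 columns → grid now 39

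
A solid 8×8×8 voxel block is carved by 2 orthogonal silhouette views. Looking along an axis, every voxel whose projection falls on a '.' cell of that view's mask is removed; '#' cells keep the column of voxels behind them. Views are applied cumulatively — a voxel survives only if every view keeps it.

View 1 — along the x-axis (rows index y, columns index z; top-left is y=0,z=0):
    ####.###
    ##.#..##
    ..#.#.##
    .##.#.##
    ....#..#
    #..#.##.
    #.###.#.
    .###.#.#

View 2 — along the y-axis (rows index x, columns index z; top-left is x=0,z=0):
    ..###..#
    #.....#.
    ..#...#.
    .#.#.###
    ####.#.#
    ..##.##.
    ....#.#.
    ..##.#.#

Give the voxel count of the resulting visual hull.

remaining voxels: 140

initial block: 8^3 = 512
[1] x-view keeps 37 columns → grid now 296
[2] y-view keeps 29 columns → grid now 140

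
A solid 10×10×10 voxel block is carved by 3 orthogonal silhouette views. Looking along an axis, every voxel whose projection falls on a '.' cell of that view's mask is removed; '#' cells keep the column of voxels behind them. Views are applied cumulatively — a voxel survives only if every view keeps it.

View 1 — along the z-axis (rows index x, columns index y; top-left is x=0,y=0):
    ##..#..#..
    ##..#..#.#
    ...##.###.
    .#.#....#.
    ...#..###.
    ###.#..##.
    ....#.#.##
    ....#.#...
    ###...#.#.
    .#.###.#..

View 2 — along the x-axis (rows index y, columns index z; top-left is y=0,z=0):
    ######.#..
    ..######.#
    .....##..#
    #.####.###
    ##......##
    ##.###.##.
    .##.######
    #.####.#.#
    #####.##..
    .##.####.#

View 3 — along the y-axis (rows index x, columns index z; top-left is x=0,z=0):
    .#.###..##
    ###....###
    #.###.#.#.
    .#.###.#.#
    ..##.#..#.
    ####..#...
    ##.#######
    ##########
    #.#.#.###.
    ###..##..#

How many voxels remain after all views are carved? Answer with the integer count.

|visual hull| = 170

start: 10×10×10 = 1000 voxels
  1. axis=2 (XY plane), |mask|=43  ⇒  voxels=430
  2. axis=0 (YZ plane), |mask|=65  ⇒  voxels=281
  3. axis=1 (XZ plane), |mask|=64  ⇒  voxels=170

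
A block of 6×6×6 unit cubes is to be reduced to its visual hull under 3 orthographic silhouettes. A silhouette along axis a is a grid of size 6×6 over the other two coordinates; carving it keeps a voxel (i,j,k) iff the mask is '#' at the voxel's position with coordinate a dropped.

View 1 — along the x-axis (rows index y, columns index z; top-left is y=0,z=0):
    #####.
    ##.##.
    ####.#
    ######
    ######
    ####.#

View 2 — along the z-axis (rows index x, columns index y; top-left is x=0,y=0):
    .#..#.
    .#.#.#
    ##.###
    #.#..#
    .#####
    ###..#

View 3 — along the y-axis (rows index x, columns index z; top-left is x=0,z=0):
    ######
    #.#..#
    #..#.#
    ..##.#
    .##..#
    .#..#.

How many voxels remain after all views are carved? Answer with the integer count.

|visual hull| = 57

before carving: 216 voxels (6×6×6)
V1 x: intersect with YZ mask (31 set) -- 186 left
V2 z: intersect with XY mask (22 set) -- 111 left
V3 y: intersect with XZ mask (20 set) -- 57 left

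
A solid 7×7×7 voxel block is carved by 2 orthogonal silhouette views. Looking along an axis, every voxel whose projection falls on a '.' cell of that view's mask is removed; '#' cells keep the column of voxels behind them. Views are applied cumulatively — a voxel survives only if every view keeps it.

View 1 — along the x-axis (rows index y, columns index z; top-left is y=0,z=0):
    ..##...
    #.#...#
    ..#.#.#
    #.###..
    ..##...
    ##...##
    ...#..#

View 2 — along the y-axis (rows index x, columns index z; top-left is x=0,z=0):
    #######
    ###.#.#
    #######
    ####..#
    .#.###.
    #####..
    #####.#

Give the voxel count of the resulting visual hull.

before carving: 343 voxels (7×7×7)
[1] x-view keeps 20 columns → grid now 140
[2] y-view keeps 39 columns → grid now 114

voxel count = 114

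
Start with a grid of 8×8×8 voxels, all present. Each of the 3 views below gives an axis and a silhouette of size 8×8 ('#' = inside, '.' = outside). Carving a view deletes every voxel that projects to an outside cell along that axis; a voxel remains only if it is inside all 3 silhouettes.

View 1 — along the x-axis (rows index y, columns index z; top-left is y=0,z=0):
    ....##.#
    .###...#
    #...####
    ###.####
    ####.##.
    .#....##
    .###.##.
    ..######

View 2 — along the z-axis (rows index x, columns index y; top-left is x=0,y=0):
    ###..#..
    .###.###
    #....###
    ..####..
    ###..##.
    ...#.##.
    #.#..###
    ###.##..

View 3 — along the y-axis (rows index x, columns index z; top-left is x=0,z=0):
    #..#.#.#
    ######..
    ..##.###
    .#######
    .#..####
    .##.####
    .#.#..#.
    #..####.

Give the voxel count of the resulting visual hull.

voxel count = 107

before carving: 512 voxels (8×8×8)
step 1: project along x, AND mask (39/64) → |grid| = 312
step 2: project along z, AND mask (36/64) → |grid| = 161
step 3: project along y, AND mask (41/64) → |grid| = 107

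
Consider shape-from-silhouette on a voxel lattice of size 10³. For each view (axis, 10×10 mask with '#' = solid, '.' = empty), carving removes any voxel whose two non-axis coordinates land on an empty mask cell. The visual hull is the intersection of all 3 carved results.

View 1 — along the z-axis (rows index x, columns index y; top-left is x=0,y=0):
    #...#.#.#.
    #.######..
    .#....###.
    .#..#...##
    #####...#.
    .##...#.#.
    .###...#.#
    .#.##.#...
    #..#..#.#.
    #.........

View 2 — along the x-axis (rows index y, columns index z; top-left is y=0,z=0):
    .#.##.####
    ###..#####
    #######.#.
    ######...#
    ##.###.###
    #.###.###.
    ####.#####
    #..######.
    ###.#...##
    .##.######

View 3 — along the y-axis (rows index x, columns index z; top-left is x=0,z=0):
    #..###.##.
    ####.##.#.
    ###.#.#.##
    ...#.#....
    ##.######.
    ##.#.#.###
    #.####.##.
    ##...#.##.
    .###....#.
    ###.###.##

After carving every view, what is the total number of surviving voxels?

start: 10×10×10 = 1000 voxels
[1] z-view keeps 43 columns → grid now 430
[2] x-view keeps 75 columns → grid now 324
[3] y-view keeps 61 columns → grid now 202

|visual hull| = 202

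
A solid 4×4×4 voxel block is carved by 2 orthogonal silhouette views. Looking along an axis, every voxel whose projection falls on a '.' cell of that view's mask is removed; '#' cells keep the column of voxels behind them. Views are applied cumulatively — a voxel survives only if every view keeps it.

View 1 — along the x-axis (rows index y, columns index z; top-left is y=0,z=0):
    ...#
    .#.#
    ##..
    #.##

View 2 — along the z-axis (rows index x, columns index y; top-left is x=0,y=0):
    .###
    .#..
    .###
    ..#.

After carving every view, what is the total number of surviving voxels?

before carving: 64 voxels (4×4×4)
carve view 1 (along x, YZ-mask fill 8/16): 32 voxels remain
carve view 2 (along z, XY-mask fill 8/16): 18 voxels remain

18 voxels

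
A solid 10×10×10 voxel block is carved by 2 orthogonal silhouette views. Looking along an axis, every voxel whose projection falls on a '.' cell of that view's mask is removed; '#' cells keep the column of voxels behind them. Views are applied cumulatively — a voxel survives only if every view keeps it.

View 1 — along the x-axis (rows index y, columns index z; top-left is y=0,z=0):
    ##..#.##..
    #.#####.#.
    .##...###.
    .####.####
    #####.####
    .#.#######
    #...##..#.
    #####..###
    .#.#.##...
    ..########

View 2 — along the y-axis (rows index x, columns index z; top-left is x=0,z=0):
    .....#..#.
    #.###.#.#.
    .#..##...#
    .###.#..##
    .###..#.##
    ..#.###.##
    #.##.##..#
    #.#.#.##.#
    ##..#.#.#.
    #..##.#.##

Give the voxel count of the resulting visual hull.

|visual hull| = 351

full grid |V| = 1000
[1] x-view keeps 66 columns → grid now 660
[2] y-view keeps 53 columns → grid now 351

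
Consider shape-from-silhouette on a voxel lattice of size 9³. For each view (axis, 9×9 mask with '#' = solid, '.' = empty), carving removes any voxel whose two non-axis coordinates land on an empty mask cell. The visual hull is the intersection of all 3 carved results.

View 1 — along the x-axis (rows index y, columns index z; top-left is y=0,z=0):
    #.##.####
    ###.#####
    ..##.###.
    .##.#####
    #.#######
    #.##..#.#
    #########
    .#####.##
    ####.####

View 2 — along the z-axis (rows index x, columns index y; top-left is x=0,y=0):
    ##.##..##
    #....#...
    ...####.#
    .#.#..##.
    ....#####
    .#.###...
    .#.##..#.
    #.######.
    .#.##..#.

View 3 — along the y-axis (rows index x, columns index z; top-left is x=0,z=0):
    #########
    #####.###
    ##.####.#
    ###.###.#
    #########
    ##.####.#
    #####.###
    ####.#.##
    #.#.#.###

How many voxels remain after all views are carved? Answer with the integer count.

before carving: 729 voxels (9×9×9)
step 1: project along x, AND mask (64/81) → |grid| = 576
step 2: project along z, AND mask (41/81) → |grid| = 298
step 3: project along y, AND mask (68/81) → |grid| = 252

|visual hull| = 252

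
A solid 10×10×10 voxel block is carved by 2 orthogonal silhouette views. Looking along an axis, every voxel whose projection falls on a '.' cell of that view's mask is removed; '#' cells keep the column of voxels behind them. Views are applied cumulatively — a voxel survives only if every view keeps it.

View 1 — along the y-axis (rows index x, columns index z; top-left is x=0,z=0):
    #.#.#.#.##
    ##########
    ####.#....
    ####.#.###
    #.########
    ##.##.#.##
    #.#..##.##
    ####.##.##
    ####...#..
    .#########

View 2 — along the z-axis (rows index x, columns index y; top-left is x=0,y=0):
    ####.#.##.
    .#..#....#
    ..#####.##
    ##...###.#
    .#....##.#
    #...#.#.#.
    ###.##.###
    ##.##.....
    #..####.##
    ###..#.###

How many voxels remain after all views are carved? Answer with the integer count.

start: 10×10×10 = 1000 voxels
carve view 1 (along y, XZ-mask fill 73/100): 730 voxels remain
carve view 2 (along z, XY-mask fill 57/100): 397 voxels remain

397 voxels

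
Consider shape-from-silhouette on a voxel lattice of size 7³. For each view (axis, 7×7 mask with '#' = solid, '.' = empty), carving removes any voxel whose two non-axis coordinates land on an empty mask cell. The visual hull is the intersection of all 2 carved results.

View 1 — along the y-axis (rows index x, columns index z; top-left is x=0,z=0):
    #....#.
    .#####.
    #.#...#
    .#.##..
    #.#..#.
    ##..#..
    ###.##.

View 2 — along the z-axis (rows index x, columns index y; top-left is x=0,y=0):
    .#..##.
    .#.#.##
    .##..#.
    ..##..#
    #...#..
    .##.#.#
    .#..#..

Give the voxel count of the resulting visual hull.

72 voxels

full grid |V| = 343
[1] y-view keeps 24 columns → grid now 168
[2] z-view keeps 21 columns → grid now 72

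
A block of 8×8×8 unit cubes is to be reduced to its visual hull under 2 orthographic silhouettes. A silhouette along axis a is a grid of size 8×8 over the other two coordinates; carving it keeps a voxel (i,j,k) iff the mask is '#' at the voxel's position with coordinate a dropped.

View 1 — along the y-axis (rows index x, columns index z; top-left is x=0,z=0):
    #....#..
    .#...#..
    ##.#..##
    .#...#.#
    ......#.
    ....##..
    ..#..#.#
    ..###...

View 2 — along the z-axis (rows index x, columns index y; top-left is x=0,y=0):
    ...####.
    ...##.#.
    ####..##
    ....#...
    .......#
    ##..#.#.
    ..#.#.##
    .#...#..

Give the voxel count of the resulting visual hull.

start: 8×8×8 = 512 voxels
V1 y: intersect with XZ mask (21 set) -- 168 left
V2 z: intersect with XY mask (25 set) -- 74 left

remaining voxels: 74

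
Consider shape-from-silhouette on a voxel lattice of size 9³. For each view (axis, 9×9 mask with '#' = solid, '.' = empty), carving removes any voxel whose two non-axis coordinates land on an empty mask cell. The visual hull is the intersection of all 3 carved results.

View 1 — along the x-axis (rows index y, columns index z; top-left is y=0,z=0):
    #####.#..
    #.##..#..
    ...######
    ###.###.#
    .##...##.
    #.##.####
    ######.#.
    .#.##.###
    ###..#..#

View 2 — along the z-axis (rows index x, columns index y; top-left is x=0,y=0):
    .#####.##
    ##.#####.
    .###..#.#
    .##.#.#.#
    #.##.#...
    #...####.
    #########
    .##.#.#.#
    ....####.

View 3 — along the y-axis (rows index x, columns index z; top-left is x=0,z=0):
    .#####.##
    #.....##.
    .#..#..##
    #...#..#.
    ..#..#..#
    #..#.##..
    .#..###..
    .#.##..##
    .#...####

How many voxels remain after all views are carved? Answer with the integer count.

135 voxels

full grid |V| = 729
[1] x-view keeps 52 columns → grid now 468
[2] z-view keeps 51 columns → grid now 293
[3] y-view keeps 38 columns → grid now 135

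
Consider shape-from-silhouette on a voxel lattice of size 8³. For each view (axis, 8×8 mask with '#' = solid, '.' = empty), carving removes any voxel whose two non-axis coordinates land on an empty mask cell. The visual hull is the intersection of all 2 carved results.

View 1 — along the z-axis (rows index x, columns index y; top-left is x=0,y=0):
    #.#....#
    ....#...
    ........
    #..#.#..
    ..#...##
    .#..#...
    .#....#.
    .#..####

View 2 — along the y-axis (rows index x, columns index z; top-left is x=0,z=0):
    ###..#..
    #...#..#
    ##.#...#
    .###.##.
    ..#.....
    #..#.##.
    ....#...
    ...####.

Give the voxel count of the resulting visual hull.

initial block: 8^3 = 512
step 1: project along z, AND mask (19/64) → |grid| = 152
step 2: project along y, AND mask (26/64) → |grid| = 63

remaining voxels: 63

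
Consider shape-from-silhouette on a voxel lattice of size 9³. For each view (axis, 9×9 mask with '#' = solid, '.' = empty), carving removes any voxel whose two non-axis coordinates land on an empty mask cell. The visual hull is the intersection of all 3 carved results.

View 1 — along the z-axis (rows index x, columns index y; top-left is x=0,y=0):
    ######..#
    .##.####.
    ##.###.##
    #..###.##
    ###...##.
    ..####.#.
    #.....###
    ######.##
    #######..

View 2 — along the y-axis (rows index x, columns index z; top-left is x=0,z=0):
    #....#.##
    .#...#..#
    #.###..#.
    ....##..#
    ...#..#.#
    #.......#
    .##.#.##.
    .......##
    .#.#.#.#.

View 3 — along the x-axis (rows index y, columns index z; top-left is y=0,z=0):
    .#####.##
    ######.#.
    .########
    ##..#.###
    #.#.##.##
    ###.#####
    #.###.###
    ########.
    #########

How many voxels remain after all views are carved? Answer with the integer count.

initial block: 9^3 = 729
step 1: project along z, AND mask (55/81) → |grid| = 495
step 2: project along y, AND mask (31/81) → |grid| = 188
step 3: project along x, AND mask (66/81) → |grid| = 155

voxel count = 155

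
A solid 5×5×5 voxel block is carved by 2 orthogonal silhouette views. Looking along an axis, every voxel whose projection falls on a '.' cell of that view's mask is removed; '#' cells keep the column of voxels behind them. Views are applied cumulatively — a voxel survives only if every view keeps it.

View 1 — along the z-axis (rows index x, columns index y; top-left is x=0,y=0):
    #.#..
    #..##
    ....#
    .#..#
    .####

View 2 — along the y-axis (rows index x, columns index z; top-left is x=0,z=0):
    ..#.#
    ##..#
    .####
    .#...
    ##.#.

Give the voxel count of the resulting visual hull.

full grid |V| = 125
[1] z-view keeps 12 columns → grid now 60
[2] y-view keeps 13 columns → grid now 31

|visual hull| = 31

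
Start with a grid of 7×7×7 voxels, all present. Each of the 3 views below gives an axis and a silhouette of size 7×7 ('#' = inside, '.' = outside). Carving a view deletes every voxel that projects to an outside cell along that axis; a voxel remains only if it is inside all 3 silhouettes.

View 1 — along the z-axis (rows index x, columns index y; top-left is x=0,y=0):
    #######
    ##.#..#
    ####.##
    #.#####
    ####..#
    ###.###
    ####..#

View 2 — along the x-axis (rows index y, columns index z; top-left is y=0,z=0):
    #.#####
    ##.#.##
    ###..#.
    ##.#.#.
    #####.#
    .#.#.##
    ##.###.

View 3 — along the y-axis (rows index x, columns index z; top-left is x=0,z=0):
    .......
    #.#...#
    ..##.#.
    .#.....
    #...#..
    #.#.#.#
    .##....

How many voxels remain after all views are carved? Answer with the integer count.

|visual hull| = 53

full grid |V| = 343
[1] z-view keeps 39 columns → grid now 273
[2] x-view keeps 34 columns → grid now 189
[3] y-view keeps 15 columns → grid now 53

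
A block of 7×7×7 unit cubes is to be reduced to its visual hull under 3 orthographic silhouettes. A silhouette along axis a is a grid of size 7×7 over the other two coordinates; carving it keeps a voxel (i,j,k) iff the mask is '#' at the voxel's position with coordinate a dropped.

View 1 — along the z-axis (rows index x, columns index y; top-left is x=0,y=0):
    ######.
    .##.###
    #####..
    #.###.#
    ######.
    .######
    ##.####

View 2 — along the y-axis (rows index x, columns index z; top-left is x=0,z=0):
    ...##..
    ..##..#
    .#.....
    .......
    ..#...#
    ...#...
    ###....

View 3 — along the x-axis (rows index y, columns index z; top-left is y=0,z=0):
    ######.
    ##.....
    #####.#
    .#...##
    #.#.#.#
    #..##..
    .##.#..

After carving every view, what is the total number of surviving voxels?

voxel count = 37

start: 7×7×7 = 343 voxels
after view 1 [z-axis, 39 of 49 cells solid] → remaining = 273
after view 2 [y-axis, 12 of 49 cells solid] → remaining = 68
after view 3 [x-axis, 27 of 49 cells solid] → remaining = 37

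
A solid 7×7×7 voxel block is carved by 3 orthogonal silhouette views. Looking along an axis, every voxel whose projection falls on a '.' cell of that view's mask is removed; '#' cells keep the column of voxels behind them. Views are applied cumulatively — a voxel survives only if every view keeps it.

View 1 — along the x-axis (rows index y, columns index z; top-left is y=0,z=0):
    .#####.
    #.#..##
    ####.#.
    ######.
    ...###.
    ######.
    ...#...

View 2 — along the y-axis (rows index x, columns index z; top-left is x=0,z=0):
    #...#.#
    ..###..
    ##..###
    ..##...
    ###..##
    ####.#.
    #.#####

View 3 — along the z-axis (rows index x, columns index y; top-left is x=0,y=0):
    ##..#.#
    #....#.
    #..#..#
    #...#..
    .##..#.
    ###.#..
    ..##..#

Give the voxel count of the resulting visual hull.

full grid |V| = 343
[1] x-view keeps 30 columns → grid now 210
[2] y-view keeps 29 columns → grid now 125
[3] z-view keeps 21 columns → grid now 56

voxel count = 56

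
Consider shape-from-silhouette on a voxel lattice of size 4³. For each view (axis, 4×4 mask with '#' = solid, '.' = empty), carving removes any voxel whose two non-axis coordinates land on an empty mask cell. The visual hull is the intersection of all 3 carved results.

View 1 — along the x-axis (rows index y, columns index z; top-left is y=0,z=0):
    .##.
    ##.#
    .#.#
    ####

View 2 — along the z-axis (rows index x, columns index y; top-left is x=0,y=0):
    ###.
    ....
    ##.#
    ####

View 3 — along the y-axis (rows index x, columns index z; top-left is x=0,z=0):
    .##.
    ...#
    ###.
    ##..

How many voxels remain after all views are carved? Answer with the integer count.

|visual hull| = 17

before carving: 64 voxels (4×4×4)
V1 x: intersect with YZ mask (11 set) -- 44 left
V2 z: intersect with XY mask (10 set) -- 27 left
V3 y: intersect with XZ mask (8 set) -- 17 left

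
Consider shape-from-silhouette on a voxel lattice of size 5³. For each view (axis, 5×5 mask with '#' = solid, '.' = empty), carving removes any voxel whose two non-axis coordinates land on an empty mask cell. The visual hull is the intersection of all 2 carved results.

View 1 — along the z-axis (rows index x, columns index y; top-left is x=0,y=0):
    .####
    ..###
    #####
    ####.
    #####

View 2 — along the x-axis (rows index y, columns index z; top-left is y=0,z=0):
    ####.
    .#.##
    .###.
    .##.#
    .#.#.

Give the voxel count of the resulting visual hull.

remaining voxels: 62

initial block: 5^3 = 125
V1 z: intersect with XY mask (21 set) -- 105 left
V2 x: intersect with YZ mask (15 set) -- 62 left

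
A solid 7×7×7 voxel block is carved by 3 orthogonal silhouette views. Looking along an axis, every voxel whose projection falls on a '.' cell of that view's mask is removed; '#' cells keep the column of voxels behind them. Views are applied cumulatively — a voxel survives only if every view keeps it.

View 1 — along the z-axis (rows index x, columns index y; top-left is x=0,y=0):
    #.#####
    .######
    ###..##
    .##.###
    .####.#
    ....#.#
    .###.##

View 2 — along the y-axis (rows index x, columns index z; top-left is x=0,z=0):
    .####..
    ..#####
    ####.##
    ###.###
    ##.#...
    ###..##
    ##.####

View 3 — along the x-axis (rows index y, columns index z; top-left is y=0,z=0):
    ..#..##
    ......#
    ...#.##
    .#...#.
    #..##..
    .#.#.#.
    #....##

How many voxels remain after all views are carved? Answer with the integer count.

full grid |V| = 343
step 1: project along z, AND mask (34/49) → |grid| = 238
step 2: project along y, AND mask (35/49) → |grid| = 169
step 3: project along x, AND mask (18/49) → |grid| = 62

62 voxels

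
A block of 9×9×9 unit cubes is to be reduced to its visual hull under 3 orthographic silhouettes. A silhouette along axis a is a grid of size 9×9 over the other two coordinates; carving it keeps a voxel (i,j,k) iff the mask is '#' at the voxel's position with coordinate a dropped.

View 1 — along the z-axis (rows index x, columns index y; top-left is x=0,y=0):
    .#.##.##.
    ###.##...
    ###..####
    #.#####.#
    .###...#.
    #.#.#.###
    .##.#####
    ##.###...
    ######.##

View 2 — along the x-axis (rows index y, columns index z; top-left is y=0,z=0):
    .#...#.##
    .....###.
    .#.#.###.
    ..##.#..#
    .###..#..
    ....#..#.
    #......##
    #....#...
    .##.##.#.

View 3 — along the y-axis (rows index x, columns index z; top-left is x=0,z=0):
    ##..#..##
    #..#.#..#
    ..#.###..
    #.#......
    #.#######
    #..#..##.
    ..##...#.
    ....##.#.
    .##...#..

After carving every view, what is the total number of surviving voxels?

before carving: 729 voxels (9×9×9)
[1] z-view keeps 54 columns → grid now 486
[2] x-view keeps 32 columns → grid now 192
[3] y-view keeps 36 columns → grid now 76

remaining voxels: 76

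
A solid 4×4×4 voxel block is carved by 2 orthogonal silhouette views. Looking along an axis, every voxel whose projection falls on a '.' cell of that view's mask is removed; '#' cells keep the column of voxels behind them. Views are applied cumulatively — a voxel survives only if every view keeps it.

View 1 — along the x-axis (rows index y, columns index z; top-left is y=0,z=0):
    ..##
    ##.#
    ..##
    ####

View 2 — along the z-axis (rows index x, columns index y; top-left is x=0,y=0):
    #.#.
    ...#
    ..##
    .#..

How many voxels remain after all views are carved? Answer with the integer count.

before carving: 64 voxels (4×4×4)
step 1: project along x, AND mask (11/16) → |grid| = 44
step 2: project along z, AND mask (6/16) → |grid| = 17

voxel count = 17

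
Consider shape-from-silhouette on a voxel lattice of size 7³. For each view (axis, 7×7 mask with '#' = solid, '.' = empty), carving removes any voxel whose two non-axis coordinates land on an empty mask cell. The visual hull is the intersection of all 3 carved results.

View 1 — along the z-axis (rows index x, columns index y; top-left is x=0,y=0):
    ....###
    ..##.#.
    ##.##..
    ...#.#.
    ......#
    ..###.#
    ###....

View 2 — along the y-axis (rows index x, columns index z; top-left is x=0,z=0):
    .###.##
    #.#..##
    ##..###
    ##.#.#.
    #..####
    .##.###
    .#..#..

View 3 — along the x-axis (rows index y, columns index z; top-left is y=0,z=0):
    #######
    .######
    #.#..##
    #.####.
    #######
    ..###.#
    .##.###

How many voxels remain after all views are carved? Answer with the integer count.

full grid |V| = 343
after view 1 [z-axis, 20 of 49 cells solid] → remaining = 140
after view 2 [y-axis, 30 of 49 cells solid] → remaining = 86
after view 3 [x-axis, 38 of 49 cells solid] → remaining = 65

|visual hull| = 65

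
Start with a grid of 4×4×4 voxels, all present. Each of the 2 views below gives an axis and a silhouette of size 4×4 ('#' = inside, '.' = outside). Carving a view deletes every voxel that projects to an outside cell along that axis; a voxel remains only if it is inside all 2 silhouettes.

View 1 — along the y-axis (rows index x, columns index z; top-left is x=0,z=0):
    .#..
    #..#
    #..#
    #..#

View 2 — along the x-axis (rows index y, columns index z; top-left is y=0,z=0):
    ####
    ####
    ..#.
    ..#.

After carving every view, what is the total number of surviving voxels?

before carving: 64 voxels (4×4×4)
[1] y-view keeps 7 columns → grid now 28
[2] x-view keeps 10 columns → grid now 14

14 voxels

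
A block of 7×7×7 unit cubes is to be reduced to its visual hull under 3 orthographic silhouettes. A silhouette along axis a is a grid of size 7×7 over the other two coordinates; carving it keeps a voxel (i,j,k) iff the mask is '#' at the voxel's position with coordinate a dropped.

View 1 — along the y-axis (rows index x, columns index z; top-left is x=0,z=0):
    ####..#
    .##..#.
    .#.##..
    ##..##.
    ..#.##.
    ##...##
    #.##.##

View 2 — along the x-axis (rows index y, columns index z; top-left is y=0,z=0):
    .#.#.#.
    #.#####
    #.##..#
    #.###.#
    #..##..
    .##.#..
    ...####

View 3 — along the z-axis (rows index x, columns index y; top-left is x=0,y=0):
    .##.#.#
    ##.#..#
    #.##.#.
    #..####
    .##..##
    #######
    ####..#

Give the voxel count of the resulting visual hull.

full grid |V| = 343
carve view 1 (along y, XZ-mask fill 27/49): 189 voxels remain
carve view 2 (along x, YZ-mask fill 28/49): 102 voxels remain
carve view 3 (along z, XY-mask fill 33/49): 74 voxels remain

voxel count = 74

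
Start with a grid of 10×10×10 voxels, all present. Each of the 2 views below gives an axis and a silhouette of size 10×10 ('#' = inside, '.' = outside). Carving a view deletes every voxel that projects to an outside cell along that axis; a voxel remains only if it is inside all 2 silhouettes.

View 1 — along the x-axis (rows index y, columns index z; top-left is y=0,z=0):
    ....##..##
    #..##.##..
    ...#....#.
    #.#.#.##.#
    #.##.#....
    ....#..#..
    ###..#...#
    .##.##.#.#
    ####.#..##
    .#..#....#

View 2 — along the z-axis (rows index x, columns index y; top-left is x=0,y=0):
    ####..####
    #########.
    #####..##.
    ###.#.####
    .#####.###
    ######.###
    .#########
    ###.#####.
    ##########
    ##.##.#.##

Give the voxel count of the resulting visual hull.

full grid |V| = 1000
  1. axis=0 (YZ plane), |mask|=44  ⇒  voxels=440
  2. axis=2 (XY plane), |mask|=83  ⇒  voxels=376

remaining voxels: 376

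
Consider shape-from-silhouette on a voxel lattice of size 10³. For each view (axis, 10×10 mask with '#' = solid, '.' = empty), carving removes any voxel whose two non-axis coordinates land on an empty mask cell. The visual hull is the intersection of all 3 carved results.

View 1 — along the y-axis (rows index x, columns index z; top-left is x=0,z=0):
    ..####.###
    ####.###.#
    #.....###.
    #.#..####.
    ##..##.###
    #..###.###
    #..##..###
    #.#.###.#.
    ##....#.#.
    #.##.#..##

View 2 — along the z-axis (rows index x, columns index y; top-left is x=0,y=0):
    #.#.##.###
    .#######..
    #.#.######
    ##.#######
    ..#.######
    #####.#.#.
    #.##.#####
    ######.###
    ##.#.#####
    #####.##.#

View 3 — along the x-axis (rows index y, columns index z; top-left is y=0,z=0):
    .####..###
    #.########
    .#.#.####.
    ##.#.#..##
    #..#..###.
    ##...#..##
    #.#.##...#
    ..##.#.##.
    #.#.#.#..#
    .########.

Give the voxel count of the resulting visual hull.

voxel count = 287

initial block: 10^3 = 1000
carve view 1 (along y, XZ-mask fill 61/100): 610 voxels remain
carve view 2 (along z, XY-mask fill 78/100): 471 voxels remain
carve view 3 (along x, YZ-mask fill 61/100): 287 voxels remain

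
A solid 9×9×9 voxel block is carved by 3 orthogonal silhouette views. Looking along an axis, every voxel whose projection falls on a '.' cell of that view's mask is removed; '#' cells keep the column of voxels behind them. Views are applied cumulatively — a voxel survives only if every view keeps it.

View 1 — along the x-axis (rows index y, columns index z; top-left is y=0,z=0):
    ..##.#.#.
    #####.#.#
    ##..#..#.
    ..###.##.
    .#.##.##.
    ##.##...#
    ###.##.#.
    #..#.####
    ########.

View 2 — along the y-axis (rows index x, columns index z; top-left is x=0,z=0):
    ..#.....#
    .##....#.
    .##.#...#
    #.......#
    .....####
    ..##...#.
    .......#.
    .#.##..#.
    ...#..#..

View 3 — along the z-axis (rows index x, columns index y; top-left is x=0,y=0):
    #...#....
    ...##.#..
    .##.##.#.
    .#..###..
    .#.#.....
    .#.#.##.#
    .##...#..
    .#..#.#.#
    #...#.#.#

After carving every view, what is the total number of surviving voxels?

remaining voxels: 61

start: 9×9×9 = 729 voxels
  1. axis=0 (YZ plane), |mask|=50  ⇒  voxels=450
  2. axis=1 (XZ plane), |mask|=25  ⇒  voxels=140
  3. axis=2 (XY plane), |mask|=32  ⇒  voxels=61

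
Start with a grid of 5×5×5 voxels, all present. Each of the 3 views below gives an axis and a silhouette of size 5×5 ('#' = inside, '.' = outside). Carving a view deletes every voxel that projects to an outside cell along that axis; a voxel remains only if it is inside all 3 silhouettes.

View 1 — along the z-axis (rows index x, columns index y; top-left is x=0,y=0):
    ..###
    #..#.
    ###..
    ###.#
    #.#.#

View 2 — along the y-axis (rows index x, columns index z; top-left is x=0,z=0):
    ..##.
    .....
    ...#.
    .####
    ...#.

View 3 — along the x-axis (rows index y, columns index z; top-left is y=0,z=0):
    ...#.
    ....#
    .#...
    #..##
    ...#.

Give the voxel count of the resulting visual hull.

full grid |V| = 125
[1] z-view keeps 15 columns → grid now 75
[2] y-view keeps 8 columns → grid now 28
[3] x-view keeps 7 columns → grid now 9

9 voxels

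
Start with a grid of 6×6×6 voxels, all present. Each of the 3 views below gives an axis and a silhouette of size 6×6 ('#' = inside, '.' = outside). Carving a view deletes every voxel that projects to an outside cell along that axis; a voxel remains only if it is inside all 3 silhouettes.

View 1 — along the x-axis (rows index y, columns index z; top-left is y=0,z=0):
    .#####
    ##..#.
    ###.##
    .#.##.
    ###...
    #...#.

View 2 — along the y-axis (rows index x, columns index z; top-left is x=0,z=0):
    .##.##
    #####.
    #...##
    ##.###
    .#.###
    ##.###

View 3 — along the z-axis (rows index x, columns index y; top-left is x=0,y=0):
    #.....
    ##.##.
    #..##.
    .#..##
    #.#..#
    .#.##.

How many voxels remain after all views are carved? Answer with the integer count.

remaining voxels: 44

start: 6×6×6 = 216 voxels
after view 1 [x-axis, 21 of 36 cells solid] → remaining = 126
after view 2 [y-axis, 26 of 36 cells solid] → remaining = 95
after view 3 [z-axis, 17 of 36 cells solid] → remaining = 44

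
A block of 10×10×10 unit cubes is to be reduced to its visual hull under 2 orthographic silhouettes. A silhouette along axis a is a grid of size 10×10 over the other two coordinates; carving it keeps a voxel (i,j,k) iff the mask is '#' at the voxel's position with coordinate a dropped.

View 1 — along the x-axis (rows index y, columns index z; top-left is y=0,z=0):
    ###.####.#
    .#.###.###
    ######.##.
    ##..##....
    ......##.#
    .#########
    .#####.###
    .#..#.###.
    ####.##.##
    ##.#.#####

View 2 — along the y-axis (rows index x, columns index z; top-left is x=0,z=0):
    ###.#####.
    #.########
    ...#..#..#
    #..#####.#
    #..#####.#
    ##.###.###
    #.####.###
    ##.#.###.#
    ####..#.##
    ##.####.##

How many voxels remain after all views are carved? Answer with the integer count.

start: 10×10×10 = 1000 voxels
step 1: project along x, AND mask (68/100) → |grid| = 680
step 2: project along y, AND mask (72/100) → |grid| = 486

486 voxels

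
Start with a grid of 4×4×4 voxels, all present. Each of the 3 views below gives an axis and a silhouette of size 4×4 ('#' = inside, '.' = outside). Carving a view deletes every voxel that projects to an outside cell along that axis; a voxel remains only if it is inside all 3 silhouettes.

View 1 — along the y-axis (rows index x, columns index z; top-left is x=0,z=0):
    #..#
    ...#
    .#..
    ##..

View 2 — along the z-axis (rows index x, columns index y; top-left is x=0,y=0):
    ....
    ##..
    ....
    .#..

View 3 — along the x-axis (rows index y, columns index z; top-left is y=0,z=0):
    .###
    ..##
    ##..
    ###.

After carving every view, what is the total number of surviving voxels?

|visual hull| = 2

start: 4×4×4 = 64 voxels
V1 y: intersect with XZ mask (6 set) -- 24 left
V2 z: intersect with XY mask (3 set) -- 4 left
V3 x: intersect with YZ mask (10 set) -- 2 left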